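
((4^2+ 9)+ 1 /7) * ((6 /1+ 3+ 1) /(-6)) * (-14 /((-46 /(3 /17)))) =-880 /391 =-2.25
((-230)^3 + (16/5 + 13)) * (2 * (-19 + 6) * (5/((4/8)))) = 3163415788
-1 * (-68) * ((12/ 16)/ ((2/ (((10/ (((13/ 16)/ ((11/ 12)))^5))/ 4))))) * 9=3504469760/ 3341637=1048.73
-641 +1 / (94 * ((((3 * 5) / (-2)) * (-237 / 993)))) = -35700164 / 55695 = -640.99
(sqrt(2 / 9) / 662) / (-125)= -sqrt(2) / 248250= -0.00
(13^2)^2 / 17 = 28561 / 17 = 1680.06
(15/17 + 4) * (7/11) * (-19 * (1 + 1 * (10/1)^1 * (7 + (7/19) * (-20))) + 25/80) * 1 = 477001/2992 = 159.43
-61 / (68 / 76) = -1159 / 17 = -68.18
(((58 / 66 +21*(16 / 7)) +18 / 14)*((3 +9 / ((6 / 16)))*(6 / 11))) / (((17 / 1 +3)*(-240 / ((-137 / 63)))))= 396889 / 1185800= 0.33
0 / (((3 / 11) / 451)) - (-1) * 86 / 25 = 86 / 25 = 3.44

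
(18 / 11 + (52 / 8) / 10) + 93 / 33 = 1123 / 220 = 5.10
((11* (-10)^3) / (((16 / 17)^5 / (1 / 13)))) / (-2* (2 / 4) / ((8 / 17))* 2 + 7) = -177482125 / 425984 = -416.64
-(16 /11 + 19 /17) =-481 /187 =-2.57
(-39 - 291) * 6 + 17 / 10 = -19783 / 10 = -1978.30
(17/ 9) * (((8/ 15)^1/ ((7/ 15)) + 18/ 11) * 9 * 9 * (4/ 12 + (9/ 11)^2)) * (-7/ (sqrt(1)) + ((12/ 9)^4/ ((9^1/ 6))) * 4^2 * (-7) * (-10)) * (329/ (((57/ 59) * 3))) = 2099480115309304/ 18435681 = 113881343.21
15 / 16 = 0.94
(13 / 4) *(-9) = -117 / 4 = -29.25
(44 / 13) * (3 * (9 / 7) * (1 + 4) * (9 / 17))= 53460 / 1547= 34.56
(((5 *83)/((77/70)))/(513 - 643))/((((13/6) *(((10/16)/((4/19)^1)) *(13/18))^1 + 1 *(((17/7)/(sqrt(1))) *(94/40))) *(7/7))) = -50198400/179073323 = -0.28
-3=-3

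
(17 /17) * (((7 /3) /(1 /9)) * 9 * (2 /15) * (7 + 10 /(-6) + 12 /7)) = 888 /5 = 177.60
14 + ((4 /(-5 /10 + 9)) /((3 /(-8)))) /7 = 4934 /357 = 13.82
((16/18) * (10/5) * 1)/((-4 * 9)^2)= 1/729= 0.00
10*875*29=253750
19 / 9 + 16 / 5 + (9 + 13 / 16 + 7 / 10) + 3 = 13553 / 720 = 18.82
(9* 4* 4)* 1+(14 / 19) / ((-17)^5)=3884728738 / 26977283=144.00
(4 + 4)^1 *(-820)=-6560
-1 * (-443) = 443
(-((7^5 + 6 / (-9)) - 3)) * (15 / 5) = -50410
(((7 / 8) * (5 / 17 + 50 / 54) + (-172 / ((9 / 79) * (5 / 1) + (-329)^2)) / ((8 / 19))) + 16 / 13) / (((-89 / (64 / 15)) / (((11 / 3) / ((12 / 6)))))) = -10302776170324 / 51088098625785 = -0.20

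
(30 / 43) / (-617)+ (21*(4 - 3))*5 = 2785725 / 26531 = 105.00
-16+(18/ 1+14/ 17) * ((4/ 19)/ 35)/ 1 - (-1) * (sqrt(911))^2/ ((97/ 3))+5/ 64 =173581257/ 14036288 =12.37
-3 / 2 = -1.50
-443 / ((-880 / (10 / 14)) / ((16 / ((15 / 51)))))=7531 / 385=19.56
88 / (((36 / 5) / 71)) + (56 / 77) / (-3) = 85886 / 99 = 867.54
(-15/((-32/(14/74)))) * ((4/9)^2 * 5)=0.09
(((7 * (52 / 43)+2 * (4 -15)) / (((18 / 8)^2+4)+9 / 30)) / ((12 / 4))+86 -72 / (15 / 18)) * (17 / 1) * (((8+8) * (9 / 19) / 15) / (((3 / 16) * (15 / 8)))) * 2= -3296239616 / 76491625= -43.09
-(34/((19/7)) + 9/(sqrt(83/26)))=-238/19 -9 *sqrt(2158)/83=-17.56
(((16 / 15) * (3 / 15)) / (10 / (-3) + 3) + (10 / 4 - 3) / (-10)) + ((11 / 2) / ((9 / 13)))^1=6619 / 900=7.35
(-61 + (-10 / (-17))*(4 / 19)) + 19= -13526 / 323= -41.88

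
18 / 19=0.95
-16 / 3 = -5.33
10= 10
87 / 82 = 1.06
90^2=8100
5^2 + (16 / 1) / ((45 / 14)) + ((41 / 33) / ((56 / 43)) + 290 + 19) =9422909 / 27720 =339.93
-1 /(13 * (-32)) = 0.00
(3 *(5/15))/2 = 1/2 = 0.50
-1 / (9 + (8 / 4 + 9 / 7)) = -7 / 86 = -0.08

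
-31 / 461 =-0.07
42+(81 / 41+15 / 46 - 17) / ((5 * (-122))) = 48347041 / 1150460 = 42.02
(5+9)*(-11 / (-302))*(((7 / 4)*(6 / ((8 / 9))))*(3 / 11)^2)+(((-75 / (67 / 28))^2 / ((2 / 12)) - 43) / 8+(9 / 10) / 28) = 3056065931137 / 4175488240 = 731.91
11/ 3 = 3.67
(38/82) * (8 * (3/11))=456/451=1.01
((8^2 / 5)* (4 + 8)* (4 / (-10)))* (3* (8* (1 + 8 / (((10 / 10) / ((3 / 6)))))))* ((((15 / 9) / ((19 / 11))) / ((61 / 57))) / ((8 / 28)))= -23266.62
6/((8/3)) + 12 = 57/4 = 14.25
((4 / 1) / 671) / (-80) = -1 / 13420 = -0.00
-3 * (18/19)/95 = -54/1805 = -0.03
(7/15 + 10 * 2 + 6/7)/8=2239/840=2.67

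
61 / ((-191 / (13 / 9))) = -793 / 1719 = -0.46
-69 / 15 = -23 / 5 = -4.60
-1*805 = -805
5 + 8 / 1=13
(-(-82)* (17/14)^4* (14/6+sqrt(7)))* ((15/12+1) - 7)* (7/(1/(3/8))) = -195188577* sqrt(7)/87808 - 65062859/12544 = -11068.02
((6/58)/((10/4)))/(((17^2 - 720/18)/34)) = 68/12035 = 0.01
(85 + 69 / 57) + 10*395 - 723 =62951 / 19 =3313.21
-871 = -871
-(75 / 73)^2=-5625 / 5329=-1.06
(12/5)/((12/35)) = 7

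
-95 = -95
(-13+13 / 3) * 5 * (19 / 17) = -2470 / 51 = -48.43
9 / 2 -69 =-129 / 2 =-64.50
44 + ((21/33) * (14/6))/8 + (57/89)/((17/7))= 17754481/399432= 44.45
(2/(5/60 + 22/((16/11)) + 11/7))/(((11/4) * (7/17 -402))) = -0.00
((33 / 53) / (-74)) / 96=-11 / 125504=-0.00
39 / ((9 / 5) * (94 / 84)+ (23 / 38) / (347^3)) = 83354936385 / 4305145097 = 19.36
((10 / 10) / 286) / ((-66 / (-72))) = 6 / 1573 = 0.00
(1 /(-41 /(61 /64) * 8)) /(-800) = 61 /16793600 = 0.00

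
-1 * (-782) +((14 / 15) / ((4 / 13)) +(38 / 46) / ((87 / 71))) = 5240669 / 6670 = 785.71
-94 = -94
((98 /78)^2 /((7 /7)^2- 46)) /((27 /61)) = -146461 /1848015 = -0.08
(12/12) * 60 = 60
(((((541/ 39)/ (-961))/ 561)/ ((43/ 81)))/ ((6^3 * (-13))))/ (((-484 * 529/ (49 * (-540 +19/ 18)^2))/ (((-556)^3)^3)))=98966795651015602393406151884453888/ 20312691390079803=4872165571291475667.14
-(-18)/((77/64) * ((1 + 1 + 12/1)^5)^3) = 0.00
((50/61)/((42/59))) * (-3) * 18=-26550/427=-62.18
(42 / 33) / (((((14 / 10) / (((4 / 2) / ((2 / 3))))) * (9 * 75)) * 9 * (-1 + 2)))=2 / 4455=0.00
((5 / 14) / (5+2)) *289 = 1445 / 98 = 14.74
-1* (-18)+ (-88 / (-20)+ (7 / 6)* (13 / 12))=8519 / 360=23.66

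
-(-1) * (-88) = -88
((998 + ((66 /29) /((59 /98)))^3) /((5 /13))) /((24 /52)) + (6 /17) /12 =3027903852097295 /510916819962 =5926.41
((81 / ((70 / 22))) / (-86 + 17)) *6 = -1782 / 805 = -2.21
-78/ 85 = -0.92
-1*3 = -3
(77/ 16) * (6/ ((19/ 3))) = 693/ 152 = 4.56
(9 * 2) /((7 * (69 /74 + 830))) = 0.00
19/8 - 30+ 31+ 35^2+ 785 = 16107/8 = 2013.38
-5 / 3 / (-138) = 5 / 414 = 0.01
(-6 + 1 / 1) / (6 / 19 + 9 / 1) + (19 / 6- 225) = -78719 / 354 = -222.37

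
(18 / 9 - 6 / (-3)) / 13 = 4 / 13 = 0.31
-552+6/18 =-1655/3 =-551.67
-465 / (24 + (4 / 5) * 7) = -15.71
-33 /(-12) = 11 /4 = 2.75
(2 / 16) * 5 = 5 / 8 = 0.62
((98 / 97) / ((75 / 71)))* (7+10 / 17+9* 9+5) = 11070178 / 123675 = 89.51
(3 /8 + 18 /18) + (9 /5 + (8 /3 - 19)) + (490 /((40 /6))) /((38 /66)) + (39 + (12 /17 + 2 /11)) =65824553 /426360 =154.39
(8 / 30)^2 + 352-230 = 27466 / 225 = 122.07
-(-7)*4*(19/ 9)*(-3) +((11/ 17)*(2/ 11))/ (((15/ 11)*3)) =-135638/ 765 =-177.30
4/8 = 1/2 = 0.50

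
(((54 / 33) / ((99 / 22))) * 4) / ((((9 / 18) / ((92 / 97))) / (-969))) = -2852736 / 1067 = -2673.60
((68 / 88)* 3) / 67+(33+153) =274215 / 1474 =186.03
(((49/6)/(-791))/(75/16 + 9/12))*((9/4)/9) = -14/29493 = -0.00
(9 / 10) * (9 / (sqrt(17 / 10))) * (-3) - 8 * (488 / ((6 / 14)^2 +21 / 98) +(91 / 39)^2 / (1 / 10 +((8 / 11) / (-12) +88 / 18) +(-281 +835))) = -211704756368 / 21580221 - 243 * sqrt(170) / 170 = -9828.77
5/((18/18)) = 5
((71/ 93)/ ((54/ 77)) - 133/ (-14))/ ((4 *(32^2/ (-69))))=-152881/ 857088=-0.18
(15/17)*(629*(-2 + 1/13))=-13875/13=-1067.31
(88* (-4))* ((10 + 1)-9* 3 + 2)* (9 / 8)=5544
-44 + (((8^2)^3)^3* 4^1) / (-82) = -36028797018965772 / 41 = -878751146804043.22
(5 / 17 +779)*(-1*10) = -132480 / 17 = -7792.94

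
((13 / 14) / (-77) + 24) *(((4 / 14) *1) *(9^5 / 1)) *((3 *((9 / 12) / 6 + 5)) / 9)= 691369.29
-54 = -54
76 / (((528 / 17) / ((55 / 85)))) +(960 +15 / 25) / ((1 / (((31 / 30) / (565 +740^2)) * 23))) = 267227453 / 164449500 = 1.62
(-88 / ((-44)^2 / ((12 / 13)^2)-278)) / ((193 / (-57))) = 45144 / 3463771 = 0.01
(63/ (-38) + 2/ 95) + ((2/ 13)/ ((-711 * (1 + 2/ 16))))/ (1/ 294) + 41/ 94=-155656289/ 123809985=-1.26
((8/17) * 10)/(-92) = -20/391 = -0.05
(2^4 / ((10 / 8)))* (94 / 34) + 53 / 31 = 97753 / 2635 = 37.10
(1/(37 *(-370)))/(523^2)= -1/3744612010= -0.00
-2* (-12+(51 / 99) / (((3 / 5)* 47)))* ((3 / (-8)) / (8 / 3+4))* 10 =-55751 / 4136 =-13.48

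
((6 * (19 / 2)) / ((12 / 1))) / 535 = 0.01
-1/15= -0.07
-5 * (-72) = 360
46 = 46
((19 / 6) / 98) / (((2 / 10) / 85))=8075 / 588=13.73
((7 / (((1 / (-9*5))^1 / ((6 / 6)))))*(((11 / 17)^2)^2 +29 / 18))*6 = -281992935 / 83521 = -3376.31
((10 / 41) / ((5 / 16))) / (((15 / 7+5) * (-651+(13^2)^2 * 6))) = 112 / 174982875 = 0.00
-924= -924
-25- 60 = -85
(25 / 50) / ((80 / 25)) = 5 / 32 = 0.16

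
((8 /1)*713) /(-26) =-2852 /13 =-219.38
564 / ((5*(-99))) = -188 / 165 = -1.14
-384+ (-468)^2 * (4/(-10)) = -87993.60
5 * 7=35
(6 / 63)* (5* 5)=50 / 21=2.38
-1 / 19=-0.05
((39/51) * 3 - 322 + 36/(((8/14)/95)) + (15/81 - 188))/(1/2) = 5028326/459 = 10954.96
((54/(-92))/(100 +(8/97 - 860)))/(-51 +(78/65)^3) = -109125/6961213856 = -0.00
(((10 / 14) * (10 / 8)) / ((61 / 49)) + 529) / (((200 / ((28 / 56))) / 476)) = 15380869 / 24400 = 630.36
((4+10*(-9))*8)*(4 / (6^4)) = -172 / 81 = -2.12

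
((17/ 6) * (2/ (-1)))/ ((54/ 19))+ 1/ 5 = -1453/ 810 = -1.79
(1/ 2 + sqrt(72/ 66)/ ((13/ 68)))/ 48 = 1/ 96 + 17 * sqrt(33)/ 858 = 0.12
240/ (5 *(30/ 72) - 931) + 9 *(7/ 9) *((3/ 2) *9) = 2101023/ 22294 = 94.24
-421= -421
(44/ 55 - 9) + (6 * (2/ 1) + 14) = 89/ 5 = 17.80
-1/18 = -0.06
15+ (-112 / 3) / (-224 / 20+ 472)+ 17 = 13789 / 432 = 31.92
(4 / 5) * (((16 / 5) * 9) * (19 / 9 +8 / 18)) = 1472 / 25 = 58.88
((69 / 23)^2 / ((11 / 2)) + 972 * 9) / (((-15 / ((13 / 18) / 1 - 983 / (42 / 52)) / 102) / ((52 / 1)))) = 3763154380.45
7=7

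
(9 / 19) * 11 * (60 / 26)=2970 / 247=12.02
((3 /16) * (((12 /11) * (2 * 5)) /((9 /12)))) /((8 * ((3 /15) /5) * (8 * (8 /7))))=2625 /2816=0.93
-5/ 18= -0.28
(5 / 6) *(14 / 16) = 35 / 48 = 0.73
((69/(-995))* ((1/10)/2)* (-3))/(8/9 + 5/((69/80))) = 42849/27541600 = 0.00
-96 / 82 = -48 / 41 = -1.17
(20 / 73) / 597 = 20 / 43581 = 0.00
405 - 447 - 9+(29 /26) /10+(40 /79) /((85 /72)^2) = -299920417 /5936060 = -50.53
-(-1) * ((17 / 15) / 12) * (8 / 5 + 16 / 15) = 34 / 135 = 0.25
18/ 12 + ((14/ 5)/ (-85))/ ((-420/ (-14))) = 19111/ 12750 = 1.50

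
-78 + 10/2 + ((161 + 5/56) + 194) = 15797/56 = 282.09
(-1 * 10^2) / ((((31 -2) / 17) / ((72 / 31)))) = -122400 / 899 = -136.15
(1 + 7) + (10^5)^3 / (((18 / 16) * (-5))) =-1599999999999928 / 9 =-177777777777769.78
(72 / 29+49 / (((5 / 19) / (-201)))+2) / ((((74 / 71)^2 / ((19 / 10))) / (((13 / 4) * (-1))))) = 6756244625923 / 31760800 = 212722.75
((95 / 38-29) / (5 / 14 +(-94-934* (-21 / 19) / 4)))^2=49688401 / 1913187600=0.03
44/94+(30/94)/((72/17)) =613/1128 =0.54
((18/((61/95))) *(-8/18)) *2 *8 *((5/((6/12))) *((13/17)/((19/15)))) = -1248000/1037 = -1203.47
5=5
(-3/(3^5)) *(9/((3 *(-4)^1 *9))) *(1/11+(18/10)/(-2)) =-89/106920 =-0.00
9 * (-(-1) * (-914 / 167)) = -8226 / 167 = -49.26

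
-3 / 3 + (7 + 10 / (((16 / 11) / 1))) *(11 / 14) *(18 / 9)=1165 / 56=20.80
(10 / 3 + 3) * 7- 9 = 106 / 3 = 35.33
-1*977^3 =-932574833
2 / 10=1 / 5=0.20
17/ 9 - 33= -280/ 9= -31.11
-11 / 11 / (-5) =1 / 5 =0.20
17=17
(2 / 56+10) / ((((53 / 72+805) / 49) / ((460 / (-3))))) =-5428920 / 58013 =-93.58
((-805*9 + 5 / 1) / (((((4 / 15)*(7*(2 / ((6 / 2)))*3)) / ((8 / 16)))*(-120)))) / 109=905 / 12208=0.07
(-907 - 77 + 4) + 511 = -469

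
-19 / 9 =-2.11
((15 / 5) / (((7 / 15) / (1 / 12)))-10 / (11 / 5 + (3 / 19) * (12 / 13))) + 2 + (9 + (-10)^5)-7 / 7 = -8111091185 / 81116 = -99993.73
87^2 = 7569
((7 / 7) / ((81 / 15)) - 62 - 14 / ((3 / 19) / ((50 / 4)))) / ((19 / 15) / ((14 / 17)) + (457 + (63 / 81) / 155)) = -68558980 / 26866041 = -2.55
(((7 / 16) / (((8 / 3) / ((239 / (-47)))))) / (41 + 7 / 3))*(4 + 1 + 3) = -15057 / 97760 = -0.15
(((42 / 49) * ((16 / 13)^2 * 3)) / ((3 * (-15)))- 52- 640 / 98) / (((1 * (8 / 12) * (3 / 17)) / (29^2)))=-17349724034 / 41405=-419024.85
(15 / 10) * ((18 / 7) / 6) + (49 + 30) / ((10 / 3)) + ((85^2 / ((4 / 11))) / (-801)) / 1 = -51817 / 112140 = -0.46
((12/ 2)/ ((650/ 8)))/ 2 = 12/ 325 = 0.04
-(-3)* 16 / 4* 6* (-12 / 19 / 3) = -288 / 19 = -15.16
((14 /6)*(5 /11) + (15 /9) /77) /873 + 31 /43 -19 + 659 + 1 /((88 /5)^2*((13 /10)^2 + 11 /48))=80429273396863 /125528764284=640.72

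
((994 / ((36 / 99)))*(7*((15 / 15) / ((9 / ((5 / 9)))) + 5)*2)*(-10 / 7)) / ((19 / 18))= -44829400 / 171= -262160.23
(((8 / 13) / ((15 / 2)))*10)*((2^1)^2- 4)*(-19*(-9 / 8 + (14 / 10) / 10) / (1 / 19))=0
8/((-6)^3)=-1/27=-0.04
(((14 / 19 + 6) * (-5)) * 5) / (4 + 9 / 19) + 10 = -470 / 17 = -27.65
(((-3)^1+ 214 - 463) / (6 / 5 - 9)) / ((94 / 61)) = 12810 / 611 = 20.97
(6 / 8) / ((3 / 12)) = 3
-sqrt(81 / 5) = -9*sqrt(5) / 5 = -4.02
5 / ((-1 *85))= -1 / 17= -0.06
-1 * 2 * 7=-14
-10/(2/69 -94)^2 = -23805/21021128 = -0.00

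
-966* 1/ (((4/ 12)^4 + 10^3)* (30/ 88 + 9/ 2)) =-1147608/ 5751071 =-0.20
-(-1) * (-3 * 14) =-42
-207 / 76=-2.72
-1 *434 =-434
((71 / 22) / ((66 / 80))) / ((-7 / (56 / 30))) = -1136 / 1089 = -1.04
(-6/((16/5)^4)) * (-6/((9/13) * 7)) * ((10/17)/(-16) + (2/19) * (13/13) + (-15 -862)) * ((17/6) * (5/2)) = -13150840625/29884416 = -440.06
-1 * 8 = -8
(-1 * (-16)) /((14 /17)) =136 /7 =19.43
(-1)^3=-1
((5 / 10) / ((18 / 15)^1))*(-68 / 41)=-85 / 123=-0.69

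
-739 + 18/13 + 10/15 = -736.95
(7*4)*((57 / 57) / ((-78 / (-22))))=308 / 39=7.90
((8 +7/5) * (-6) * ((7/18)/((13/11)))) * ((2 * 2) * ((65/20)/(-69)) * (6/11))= 1.91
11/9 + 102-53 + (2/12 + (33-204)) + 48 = -1307/18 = -72.61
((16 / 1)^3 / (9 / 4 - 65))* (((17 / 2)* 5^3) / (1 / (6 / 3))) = -34816000 / 251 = -138709.16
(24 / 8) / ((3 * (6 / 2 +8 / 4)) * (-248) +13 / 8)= -24 / 29747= -0.00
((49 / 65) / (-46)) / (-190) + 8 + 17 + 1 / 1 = 14770649 / 568100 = 26.00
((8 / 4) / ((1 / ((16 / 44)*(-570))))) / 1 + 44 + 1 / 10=-40749 / 110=-370.45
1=1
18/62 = 9/31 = 0.29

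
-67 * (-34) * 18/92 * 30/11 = 307530/253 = 1215.53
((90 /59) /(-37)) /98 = -45 /106967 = -0.00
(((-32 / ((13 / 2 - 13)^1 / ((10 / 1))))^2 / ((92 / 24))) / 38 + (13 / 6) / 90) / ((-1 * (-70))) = 664512089 / 2791643400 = 0.24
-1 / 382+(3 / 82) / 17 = -62 / 133127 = -0.00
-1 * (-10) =10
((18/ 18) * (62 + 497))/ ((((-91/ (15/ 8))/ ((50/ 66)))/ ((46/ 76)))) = -123625/ 23408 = -5.28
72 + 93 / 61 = 4485 / 61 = 73.52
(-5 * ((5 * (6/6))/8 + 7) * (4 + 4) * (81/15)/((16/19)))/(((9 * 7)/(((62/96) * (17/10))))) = -610793/17920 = -34.08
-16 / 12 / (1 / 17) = -68 / 3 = -22.67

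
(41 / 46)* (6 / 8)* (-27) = -3321 / 184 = -18.05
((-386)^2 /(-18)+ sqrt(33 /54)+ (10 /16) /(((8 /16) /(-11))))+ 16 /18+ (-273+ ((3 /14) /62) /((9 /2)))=-7433045 /868+ sqrt(22) /6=-8562.63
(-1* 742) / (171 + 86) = -742 / 257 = -2.89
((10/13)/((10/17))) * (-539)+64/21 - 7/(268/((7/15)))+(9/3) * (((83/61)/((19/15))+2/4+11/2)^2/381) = -43773787363992293/62407680038340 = -701.42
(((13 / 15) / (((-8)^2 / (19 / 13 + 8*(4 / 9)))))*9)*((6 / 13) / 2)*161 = 22.72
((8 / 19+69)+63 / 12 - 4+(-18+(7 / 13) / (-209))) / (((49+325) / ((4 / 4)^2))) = 572401 / 4064632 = 0.14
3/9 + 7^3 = 343.33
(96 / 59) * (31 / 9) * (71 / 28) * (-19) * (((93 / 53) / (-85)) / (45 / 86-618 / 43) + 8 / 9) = -4794757110448 / 19943396235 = -240.42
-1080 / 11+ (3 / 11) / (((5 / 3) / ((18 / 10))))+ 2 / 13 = -349397 / 3575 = -97.73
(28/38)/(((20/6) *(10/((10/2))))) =21/190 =0.11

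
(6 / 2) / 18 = 1 / 6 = 0.17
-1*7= -7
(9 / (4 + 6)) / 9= 1 / 10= 0.10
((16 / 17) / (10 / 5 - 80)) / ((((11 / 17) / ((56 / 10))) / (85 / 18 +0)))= -1904 / 3861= -0.49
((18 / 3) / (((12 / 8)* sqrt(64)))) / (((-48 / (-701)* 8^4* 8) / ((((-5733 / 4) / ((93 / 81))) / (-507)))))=927423 / 1690304512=0.00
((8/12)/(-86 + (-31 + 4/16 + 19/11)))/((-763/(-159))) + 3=11579965/3861543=3.00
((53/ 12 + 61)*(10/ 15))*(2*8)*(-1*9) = -6280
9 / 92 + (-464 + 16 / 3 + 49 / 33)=-462569 / 1012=-457.08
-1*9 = -9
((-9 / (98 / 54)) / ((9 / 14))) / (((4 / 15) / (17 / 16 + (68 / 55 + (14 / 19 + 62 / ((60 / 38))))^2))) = -344068886223 / 6988960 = -49230.34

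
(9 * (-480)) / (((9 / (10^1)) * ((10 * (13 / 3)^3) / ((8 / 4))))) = -25920 / 2197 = -11.80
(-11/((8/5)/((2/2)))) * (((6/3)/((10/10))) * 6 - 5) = -385/8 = -48.12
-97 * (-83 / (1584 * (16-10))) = 8051 / 9504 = 0.85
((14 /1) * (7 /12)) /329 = 7 /282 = 0.02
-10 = -10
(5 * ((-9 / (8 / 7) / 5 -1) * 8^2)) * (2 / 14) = -824 / 7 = -117.71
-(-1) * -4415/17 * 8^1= -35320/17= -2077.65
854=854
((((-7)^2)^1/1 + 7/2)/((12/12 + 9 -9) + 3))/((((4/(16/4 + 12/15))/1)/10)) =315/2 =157.50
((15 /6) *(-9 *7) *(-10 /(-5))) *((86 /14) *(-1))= 1935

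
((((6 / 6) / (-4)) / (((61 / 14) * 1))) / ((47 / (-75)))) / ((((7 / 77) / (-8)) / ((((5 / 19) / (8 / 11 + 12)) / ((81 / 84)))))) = -84700 / 490257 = -0.17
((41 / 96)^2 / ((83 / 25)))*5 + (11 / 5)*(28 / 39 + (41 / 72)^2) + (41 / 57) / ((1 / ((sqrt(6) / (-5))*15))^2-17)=19687830220043 / 7796494218240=2.53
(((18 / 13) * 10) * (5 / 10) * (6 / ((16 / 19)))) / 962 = 2565 / 50024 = 0.05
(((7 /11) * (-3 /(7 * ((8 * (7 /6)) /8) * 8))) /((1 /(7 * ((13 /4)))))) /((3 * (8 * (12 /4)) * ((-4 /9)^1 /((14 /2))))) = 819 /5632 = 0.15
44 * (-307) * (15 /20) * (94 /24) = -158719 /4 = -39679.75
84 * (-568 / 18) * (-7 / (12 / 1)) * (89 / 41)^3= 9810348604 / 620289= 15815.77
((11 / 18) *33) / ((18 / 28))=847 / 27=31.37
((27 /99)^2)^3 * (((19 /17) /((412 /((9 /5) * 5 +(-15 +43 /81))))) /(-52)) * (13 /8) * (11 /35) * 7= 75753 /180480192640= 0.00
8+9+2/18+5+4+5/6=485/18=26.94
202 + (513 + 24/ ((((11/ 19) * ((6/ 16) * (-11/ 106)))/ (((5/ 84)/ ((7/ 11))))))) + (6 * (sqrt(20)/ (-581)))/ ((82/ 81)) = 995035/ 1617-486 * sqrt(5)/ 23821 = 615.31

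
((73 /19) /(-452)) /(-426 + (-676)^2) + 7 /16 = 3430744829 /7841702800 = 0.44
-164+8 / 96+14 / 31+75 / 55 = -663319 / 4092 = -162.10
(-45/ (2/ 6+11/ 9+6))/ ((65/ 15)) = -1.37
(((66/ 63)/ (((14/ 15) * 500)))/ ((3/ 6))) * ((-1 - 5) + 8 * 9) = 363/ 1225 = 0.30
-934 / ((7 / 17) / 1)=-15878 / 7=-2268.29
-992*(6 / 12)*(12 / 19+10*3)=-288672 / 19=-15193.26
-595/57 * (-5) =2975/57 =52.19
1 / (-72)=-1 / 72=-0.01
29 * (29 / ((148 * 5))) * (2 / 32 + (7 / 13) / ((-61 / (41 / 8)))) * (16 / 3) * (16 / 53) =245572 / 7775365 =0.03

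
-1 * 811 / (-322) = 811 / 322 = 2.52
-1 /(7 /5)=-5 /7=-0.71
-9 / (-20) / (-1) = -9 / 20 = -0.45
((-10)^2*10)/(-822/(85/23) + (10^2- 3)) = -85000/10661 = -7.97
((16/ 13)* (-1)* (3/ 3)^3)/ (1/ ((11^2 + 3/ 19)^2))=-18066.75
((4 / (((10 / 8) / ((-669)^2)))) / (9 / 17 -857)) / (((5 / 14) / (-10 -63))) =555423201 / 1625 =341798.89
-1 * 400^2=-160000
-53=-53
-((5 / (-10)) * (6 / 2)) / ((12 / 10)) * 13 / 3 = 65 / 12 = 5.42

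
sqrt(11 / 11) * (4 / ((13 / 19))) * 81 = 6156 / 13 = 473.54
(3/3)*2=2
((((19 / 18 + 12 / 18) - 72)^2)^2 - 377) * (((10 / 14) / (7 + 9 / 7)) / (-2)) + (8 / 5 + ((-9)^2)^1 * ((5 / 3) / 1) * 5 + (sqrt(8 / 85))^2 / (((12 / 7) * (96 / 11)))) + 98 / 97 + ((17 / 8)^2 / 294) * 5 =-10338609114731013811 / 9839312300160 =-1050745.09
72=72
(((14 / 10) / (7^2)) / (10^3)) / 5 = 1 / 175000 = 0.00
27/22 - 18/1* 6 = -2349/22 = -106.77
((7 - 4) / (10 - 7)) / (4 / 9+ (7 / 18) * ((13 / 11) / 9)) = 1782 / 883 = 2.02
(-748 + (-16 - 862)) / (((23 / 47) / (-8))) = 611376 / 23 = 26581.57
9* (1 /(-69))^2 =1 /529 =0.00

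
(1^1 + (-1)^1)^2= 0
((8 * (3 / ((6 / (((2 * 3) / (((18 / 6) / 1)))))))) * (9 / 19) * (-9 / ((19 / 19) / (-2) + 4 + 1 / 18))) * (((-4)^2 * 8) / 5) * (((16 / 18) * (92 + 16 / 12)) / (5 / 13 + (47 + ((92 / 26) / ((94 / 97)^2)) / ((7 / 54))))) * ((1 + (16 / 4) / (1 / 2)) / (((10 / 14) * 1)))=-377073543168 / 112306055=-3357.55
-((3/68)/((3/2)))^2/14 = -1/16184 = -0.00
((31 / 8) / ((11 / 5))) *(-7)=-1085 / 88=-12.33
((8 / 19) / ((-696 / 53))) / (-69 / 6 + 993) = -106 / 3244839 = -0.00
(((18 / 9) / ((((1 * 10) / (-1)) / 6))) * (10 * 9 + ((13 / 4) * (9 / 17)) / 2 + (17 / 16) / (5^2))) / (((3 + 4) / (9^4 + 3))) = -3043098297 / 29750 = -102289.02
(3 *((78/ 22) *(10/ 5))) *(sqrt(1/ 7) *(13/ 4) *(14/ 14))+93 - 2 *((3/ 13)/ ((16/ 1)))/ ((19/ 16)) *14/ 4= 119.05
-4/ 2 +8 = 6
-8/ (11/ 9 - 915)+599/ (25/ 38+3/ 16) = 708.55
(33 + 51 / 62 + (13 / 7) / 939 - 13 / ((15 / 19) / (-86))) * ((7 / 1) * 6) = 2954477699 / 48515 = 60898.23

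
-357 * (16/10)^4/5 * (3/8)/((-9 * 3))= 60928/9375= 6.50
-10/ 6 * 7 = -35/ 3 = -11.67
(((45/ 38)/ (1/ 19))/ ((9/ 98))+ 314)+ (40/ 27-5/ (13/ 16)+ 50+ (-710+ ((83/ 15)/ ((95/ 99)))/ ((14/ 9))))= -238002649/ 2334150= -101.97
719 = 719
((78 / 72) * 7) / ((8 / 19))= 18.01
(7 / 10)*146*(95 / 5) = 9709 / 5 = 1941.80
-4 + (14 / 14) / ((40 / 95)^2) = 105 / 64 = 1.64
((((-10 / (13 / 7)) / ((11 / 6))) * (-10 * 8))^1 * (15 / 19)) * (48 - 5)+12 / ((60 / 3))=108368151 / 13585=7977.04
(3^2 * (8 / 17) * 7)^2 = 254016 / 289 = 878.95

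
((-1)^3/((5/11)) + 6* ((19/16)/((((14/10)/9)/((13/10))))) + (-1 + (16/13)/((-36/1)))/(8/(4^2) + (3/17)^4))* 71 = 21519869890633/5482910160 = 3924.90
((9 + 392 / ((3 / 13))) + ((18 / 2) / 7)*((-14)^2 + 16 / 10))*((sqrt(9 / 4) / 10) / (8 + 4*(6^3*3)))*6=617943 / 910000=0.68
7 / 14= 1 / 2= 0.50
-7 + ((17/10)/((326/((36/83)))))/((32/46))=-7572721/1082320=-7.00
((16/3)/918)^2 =64/1896129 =0.00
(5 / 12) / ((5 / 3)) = 1 / 4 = 0.25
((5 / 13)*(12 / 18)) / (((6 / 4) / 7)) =140 / 117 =1.20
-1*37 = -37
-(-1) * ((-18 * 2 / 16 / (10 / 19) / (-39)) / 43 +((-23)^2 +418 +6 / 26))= 21180137 / 22360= 947.23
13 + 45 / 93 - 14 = -16 / 31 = -0.52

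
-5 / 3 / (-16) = 5 / 48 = 0.10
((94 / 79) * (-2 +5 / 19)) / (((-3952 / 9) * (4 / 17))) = 0.02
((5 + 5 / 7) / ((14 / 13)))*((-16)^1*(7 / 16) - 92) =-25740 / 49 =-525.31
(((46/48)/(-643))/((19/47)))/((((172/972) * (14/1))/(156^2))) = -133180281/3677317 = -36.22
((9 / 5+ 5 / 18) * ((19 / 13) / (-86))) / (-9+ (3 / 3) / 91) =24871 / 6331320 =0.00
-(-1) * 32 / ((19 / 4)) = 128 / 19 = 6.74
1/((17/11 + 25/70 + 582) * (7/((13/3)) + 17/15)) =1155/1853756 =0.00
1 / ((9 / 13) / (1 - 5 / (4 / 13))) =-793 / 36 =-22.03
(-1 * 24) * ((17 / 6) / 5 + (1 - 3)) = 172 / 5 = 34.40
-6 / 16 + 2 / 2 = 5 / 8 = 0.62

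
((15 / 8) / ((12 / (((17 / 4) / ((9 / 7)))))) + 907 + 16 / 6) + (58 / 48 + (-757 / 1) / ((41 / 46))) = 2931899 / 47232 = 62.07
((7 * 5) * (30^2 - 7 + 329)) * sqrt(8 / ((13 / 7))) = 88769.05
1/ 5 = 0.20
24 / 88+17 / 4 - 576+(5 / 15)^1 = -75391 / 132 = -571.14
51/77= 0.66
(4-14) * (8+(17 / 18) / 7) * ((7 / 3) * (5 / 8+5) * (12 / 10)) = -5125 / 4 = -1281.25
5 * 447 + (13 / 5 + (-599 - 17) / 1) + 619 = 11203 / 5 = 2240.60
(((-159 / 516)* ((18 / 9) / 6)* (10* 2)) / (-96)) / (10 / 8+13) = 265 / 176472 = 0.00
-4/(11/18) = -72/11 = -6.55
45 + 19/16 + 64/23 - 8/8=17653/368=47.97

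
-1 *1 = -1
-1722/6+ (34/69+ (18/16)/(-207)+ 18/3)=-154843/552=-280.51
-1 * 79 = -79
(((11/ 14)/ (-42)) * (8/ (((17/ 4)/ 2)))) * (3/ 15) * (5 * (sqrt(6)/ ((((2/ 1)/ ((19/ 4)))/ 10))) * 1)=-4180 * sqrt(6)/ 2499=-4.10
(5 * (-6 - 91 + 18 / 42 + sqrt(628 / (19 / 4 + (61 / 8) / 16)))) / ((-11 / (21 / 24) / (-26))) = -10985 / 11 + 1820 * sqrt(210066) / 7359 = -885.28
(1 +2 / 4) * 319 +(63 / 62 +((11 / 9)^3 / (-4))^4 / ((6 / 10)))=3224792422317161675 / 6724082404539648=479.59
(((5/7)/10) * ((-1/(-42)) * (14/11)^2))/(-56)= -1/20328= -0.00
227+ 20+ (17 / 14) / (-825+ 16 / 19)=54148499 / 219226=247.00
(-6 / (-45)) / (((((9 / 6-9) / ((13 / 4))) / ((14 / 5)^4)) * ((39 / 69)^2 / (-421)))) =8555588944 / 1828125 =4679.98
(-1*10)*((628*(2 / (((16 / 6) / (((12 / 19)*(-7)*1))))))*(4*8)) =12660480 / 19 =666341.05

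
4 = 4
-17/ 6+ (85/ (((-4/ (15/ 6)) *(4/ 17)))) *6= -65161/ 48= -1357.52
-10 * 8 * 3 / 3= -80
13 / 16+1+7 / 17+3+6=3053 / 272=11.22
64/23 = 2.78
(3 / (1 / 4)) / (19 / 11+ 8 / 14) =308 / 59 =5.22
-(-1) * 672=672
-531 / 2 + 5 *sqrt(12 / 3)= -255.50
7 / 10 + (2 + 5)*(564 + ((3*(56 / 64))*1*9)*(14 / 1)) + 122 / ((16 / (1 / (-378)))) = 94710619 / 15120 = 6263.93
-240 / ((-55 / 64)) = 3072 / 11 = 279.27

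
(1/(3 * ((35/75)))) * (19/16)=95/112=0.85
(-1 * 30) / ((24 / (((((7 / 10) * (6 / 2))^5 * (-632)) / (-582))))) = -107547993 / 1940000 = -55.44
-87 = -87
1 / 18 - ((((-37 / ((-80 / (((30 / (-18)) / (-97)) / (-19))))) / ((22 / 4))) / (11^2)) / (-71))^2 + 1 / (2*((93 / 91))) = 295084936880048767033 / 541636167036405380544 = 0.54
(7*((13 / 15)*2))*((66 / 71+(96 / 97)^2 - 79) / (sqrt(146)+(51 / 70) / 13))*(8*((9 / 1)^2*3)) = 56375847952193952 / 80765914431961 - 1005921992872480320*sqrt(146) / 80765914431961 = -149793.71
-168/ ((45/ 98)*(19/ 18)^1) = -346.61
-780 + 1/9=-7019/9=-779.89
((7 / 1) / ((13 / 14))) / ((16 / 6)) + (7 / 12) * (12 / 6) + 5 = 1403 / 156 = 8.99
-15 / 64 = -0.23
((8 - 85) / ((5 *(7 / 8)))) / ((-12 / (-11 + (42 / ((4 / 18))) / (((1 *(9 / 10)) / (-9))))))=-41822 / 15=-2788.13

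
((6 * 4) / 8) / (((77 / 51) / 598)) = 91494 / 77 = 1188.23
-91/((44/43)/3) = -11739/44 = -266.80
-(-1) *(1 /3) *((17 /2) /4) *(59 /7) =1003 /168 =5.97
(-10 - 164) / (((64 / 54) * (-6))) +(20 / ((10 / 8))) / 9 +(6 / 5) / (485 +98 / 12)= 111845773 / 4260960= 26.25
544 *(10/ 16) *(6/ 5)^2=2448/ 5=489.60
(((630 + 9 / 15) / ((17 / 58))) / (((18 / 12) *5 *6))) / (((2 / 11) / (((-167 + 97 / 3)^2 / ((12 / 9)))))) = 13680316276 / 3825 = 3576553.27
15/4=3.75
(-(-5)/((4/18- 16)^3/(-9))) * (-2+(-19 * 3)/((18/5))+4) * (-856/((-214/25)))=-22690125/1431644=-15.85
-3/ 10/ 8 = -3/ 80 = -0.04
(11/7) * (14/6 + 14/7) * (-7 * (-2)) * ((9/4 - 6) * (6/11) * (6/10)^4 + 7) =240773/375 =642.06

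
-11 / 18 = -0.61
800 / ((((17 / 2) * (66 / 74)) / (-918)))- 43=-1066073 / 11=-96915.73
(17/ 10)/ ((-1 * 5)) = -17/ 50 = -0.34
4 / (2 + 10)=1 / 3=0.33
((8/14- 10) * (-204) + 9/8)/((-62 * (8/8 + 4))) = -21555/3472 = -6.21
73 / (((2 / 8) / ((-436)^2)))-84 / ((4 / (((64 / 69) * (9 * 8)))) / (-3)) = 1276781504 / 23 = 55512239.30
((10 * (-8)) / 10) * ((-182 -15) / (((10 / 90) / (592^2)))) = 4970981376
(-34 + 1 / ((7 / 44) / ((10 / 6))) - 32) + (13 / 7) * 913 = 34441 / 21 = 1640.05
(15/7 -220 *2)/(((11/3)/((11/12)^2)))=-33715/336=-100.34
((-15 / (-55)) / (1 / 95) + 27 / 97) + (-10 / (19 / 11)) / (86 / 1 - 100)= 3774971 / 141911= 26.60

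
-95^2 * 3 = -27075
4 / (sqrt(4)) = 2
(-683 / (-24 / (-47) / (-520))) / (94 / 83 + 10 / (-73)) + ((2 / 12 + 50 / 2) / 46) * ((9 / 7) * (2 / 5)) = 782862650263 / 1120560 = 698635.19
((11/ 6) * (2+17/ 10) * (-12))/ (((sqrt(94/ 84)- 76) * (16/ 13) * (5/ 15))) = 15873 * sqrt(1974)/ 19403600+6333327/ 2425450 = 2.65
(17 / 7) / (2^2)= 17 / 28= 0.61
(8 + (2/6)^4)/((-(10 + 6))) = -649/1296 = -0.50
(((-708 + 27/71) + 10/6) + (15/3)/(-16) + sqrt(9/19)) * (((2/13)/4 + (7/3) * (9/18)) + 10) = -1051838461/132912 + 23 * sqrt(19)/13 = -7906.08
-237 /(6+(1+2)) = -79 /3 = -26.33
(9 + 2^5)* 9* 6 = 2214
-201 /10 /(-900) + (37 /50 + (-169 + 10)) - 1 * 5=-489713 /3000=-163.24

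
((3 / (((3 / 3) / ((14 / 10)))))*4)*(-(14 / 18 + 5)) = -1456 / 15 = -97.07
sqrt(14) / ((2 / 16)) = 8 * sqrt(14) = 29.93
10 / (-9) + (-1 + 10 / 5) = -1 / 9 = -0.11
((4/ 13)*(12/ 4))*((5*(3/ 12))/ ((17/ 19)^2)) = 5415/ 3757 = 1.44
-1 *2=-2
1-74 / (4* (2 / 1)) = -33 / 4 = -8.25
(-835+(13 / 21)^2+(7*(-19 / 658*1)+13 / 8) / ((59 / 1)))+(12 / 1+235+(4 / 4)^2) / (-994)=-579884056247 / 694603224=-834.84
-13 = -13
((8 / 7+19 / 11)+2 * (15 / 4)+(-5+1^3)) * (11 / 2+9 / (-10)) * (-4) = -45126 / 385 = -117.21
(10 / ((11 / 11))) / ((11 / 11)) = 10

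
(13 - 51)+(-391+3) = -426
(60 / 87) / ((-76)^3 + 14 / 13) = -130 / 82746773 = -0.00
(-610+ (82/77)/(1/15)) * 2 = -91480/77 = -1188.05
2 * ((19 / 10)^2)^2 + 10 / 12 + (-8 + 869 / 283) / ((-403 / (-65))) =110805029 / 4245000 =26.10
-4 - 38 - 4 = -46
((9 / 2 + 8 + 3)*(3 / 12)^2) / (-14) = -31 / 448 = -0.07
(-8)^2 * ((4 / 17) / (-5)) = -256 / 85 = -3.01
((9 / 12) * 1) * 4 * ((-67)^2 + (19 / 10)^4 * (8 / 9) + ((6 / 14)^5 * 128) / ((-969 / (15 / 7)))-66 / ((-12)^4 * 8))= 2955309349336435487 / 218883611520000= 13501.74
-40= -40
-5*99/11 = -45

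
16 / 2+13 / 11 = 101 / 11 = 9.18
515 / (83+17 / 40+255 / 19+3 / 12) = 391400 / 73793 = 5.30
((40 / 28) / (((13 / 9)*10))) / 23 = 0.00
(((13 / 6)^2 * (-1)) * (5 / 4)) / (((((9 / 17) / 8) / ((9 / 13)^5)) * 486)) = -255 / 8788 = -0.03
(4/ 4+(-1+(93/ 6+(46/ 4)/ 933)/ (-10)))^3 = -3031626441817/ 812166237000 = -3.73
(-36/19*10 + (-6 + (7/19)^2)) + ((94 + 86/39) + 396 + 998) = 20631275/14079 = 1465.39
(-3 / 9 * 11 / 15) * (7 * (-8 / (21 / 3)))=88 / 45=1.96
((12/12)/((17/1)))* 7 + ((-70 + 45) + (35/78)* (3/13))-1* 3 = -157927/5746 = -27.48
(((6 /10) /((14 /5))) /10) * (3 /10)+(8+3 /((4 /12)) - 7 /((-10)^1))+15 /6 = 28289 /1400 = 20.21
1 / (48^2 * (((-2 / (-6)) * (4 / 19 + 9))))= 19 / 134400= 0.00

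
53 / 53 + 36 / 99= 15 / 11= 1.36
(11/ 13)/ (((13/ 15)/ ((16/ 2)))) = 1320/ 169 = 7.81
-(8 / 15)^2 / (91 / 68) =-4352 / 20475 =-0.21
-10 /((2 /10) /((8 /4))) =-100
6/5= 1.20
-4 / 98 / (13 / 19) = -38 / 637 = -0.06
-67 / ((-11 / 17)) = 1139 / 11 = 103.55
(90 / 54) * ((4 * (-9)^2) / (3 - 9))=-90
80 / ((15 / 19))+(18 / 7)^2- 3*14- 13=7783 / 147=52.95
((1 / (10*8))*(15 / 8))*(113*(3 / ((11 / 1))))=1017 / 1408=0.72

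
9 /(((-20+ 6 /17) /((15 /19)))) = -2295 /6346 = -0.36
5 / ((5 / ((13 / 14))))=13 / 14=0.93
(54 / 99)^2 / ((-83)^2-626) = 36 / 757823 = 0.00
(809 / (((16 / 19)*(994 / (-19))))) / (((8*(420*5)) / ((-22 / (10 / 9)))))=9637617 / 445312000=0.02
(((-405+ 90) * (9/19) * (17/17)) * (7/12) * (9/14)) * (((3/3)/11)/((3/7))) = -19845/1672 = -11.87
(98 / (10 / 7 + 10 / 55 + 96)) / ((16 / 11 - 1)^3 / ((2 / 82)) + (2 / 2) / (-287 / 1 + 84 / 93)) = 44538902947 / 170659663912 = 0.26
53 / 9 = 5.89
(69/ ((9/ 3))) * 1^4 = 23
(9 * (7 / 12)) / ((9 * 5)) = 7 / 60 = 0.12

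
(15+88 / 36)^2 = 24649 / 81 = 304.31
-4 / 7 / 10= -2 / 35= -0.06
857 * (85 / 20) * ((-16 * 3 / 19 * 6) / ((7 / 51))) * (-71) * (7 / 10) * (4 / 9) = 844069584 / 95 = 8884942.99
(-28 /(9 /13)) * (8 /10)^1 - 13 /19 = -28249 /855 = -33.04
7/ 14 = 1/ 2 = 0.50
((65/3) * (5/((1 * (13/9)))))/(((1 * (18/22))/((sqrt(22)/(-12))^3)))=-5.47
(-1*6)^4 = 1296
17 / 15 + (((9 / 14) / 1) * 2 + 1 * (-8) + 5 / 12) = -723 / 140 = -5.16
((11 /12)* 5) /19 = 55 /228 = 0.24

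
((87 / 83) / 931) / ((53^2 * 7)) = 87 / 1519418999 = 0.00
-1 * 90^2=-8100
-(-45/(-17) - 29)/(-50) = -224/425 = -0.53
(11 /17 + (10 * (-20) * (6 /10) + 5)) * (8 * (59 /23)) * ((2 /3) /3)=-203904 /391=-521.49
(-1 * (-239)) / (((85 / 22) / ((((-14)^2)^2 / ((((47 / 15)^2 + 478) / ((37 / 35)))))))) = 9609016032 / 1865903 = 5149.79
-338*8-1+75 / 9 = -8090 / 3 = -2696.67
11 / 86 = 0.13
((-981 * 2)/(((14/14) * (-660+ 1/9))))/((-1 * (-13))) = 0.23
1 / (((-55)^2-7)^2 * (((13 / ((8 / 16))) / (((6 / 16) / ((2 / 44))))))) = 11 / 315755232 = 0.00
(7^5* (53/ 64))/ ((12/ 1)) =890771/ 768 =1159.86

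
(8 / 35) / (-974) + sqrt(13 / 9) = -4 / 17045 + sqrt(13) / 3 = 1.20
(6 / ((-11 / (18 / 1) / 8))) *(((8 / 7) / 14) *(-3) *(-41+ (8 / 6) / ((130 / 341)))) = -25273728 / 35035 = -721.39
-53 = -53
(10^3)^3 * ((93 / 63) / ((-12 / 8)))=-62000000000 / 63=-984126984.13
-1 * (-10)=10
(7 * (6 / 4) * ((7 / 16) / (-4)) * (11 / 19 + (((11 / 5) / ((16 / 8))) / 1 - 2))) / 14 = 1281 / 48640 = 0.03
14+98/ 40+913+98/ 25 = 93337/ 100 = 933.37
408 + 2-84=326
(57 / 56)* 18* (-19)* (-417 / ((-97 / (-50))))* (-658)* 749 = -3577063957425 / 97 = -36876948014.69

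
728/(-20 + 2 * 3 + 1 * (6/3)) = -182/3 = -60.67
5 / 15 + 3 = 10 / 3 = 3.33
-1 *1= -1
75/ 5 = 15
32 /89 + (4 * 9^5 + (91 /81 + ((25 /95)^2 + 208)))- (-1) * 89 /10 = 6152565548681 /26024490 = 236414.45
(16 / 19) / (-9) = -16 / 171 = -0.09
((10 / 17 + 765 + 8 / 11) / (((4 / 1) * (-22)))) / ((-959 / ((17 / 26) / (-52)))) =-0.00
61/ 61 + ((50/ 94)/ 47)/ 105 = 46394/ 46389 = 1.00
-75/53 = -1.42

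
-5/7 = -0.71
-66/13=-5.08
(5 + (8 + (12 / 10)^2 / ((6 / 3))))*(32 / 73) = 10976 / 1825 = 6.01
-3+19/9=-0.89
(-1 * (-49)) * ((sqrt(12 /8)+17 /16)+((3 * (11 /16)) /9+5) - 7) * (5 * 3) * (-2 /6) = 4165 /24 - 245 * sqrt(6) /2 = -126.52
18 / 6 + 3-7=-1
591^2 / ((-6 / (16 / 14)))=-465708 / 7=-66529.71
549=549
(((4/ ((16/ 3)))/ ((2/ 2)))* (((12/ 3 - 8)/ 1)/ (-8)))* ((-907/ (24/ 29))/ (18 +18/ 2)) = -15.22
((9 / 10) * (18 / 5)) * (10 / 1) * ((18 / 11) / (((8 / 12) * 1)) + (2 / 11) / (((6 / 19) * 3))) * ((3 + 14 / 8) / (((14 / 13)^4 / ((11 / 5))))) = 639794961 / 960400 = 666.18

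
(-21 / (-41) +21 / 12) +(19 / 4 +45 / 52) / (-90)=211049 / 95940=2.20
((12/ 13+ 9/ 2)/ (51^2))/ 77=47/ 1735734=0.00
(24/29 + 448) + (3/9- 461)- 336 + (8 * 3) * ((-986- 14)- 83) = -2291566/87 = -26339.84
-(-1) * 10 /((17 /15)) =150 /17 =8.82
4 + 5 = 9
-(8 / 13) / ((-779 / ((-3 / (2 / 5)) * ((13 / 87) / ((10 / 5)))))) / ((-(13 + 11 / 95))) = 0.00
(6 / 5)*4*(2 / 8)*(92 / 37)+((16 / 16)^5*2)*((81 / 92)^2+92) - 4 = 144475449 / 782920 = 184.53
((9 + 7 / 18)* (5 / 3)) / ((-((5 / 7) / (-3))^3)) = 1159.34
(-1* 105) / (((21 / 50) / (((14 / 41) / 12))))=-875 / 123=-7.11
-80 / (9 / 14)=-1120 / 9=-124.44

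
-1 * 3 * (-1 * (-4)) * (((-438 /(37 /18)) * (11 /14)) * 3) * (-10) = -15610320 /259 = -60271.51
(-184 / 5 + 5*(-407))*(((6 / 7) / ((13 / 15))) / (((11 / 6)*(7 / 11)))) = -1118772 / 637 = -1756.31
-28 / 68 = -7 / 17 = -0.41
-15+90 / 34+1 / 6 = -12.19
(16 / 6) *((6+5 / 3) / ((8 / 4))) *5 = 460 / 9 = 51.11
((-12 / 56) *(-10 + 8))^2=9 / 49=0.18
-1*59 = -59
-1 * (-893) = 893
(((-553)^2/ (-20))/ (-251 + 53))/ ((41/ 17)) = 5198753/ 162360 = 32.02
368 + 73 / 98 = 36137 / 98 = 368.74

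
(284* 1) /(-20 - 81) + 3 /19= -5093 /1919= -2.65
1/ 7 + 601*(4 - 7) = -12620/ 7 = -1802.86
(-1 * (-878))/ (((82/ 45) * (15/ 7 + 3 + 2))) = 27657/ 410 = 67.46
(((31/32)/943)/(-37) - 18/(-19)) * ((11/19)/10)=221062897/4030608320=0.05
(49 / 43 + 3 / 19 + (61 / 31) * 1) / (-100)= -82697 / 2532700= -0.03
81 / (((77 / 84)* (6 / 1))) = 162 / 11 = 14.73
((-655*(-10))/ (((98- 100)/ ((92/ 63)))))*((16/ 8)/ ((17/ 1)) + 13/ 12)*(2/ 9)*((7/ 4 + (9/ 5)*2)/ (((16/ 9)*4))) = -56418425/ 58752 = -960.28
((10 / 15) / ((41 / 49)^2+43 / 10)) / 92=12005 / 8283657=0.00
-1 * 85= -85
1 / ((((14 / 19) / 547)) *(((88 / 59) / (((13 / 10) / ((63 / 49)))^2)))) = 725400221 / 1425600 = 508.84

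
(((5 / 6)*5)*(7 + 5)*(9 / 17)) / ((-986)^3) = -225 / 8147974676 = -0.00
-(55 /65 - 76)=977 /13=75.15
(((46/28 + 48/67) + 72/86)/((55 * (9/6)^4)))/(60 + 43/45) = 1031416/5476490019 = 0.00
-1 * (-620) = 620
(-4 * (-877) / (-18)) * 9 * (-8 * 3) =42096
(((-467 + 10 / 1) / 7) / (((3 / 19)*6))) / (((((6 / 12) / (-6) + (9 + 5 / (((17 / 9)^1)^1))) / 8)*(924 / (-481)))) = 284003564 / 11443509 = 24.82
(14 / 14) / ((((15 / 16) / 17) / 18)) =1632 / 5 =326.40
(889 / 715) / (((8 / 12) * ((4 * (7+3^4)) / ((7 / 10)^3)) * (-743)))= -914781 / 373996480000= -0.00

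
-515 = -515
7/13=0.54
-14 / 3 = -4.67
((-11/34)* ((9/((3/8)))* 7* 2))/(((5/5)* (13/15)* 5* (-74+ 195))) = -504/2431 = -0.21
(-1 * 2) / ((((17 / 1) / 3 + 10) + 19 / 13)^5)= -90224199 / 66504696630784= -0.00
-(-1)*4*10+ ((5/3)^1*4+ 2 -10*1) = 116/3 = 38.67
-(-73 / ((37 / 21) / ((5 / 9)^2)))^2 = -163200625 / 998001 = -163.53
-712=-712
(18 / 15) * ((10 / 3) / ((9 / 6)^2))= 16 / 9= 1.78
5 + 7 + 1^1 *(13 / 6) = 85 / 6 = 14.17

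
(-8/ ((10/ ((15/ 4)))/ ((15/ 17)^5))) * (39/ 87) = -29615625/ 41175853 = -0.72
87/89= 0.98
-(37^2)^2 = -1874161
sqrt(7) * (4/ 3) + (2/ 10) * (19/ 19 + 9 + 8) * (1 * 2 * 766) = 4 * sqrt(7)/ 3 + 27576/ 5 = 5518.73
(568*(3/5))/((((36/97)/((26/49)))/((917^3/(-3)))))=-5635667388988/45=-125237053088.62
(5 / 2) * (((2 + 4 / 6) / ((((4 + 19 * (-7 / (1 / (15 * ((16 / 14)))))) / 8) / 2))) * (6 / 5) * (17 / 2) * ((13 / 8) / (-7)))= 442 / 3983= 0.11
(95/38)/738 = 5/1476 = 0.00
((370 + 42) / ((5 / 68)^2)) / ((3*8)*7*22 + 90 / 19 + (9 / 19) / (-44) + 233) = 1592653568 / 82214875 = 19.37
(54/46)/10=27/230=0.12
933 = 933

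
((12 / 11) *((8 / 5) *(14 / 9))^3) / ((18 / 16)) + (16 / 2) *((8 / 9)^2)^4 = 1069451706368 / 59189241375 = 18.07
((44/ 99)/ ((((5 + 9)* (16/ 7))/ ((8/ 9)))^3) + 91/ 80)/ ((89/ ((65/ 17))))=485108/ 9926793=0.05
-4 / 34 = -2 / 17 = -0.12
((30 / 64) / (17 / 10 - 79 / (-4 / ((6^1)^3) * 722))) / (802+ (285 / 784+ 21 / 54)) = 11940075 / 155579158207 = 0.00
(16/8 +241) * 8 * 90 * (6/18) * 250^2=3645000000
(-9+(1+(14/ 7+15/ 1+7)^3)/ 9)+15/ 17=1527.99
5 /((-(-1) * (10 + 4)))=5 /14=0.36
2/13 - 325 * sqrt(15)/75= 2/13 - 13 * sqrt(15)/3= -16.63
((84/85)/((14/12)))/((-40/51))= -27/25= -1.08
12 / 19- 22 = -406 / 19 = -21.37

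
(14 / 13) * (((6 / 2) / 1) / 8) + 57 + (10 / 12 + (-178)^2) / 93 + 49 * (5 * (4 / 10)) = 7197433 / 14508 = 496.10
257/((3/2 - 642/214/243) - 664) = -41634/107327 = -0.39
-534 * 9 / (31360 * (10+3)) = -2403 / 203840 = -0.01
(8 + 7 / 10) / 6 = 29 / 20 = 1.45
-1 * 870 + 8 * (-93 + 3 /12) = -1612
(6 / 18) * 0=0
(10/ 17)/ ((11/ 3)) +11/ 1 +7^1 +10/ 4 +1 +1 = 8475/ 374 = 22.66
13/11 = 1.18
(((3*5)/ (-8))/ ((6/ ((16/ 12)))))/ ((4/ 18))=-15/ 8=-1.88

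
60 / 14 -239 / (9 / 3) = -1583 / 21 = -75.38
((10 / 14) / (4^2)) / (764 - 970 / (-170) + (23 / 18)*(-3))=255 / 4374664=0.00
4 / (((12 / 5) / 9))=15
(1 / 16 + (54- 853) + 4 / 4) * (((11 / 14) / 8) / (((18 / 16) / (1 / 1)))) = -140437 / 2016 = -69.66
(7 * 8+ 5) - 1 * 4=57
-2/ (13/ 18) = -36/ 13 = -2.77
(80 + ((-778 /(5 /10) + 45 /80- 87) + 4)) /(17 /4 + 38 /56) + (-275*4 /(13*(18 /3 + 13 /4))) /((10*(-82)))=-3442080505 /10885992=-316.19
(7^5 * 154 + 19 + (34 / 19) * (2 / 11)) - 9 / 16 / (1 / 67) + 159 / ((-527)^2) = 2403783441191637 / 928725776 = 2588259.64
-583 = -583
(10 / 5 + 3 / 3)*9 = 27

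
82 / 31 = 2.65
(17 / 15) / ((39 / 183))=1037 / 195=5.32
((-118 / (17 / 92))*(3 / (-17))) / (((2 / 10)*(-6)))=-93.91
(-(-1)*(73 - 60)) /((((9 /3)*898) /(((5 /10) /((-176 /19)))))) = -247 /948288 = -0.00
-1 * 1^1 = -1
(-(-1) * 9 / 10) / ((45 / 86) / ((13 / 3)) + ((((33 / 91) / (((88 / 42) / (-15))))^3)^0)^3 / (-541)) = 2721771 / 359585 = 7.57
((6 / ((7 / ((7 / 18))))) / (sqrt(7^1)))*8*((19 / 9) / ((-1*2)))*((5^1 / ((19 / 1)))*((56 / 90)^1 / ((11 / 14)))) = -0.22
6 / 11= 0.55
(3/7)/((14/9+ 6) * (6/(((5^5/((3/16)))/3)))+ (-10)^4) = 18750/437500357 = 0.00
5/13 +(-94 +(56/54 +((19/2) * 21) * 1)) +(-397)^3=-43924607587/702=-62570666.08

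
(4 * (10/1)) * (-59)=-2360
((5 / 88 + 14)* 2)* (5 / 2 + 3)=1237 / 8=154.62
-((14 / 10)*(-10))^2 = -196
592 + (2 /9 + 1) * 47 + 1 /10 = 58459 /90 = 649.54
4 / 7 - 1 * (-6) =46 / 7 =6.57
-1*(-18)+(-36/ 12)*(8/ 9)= 46/ 3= 15.33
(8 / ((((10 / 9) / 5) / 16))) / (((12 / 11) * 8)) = 66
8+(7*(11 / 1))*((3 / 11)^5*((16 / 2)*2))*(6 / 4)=157952 / 14641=10.79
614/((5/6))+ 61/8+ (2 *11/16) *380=50677/40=1266.92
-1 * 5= -5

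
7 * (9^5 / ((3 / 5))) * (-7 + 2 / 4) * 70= -313451775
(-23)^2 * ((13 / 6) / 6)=6877 / 36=191.03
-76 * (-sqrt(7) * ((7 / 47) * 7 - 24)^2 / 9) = 88482316 * sqrt(7) / 19881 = 11775.17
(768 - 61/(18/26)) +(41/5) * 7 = 33178/45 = 737.29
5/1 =5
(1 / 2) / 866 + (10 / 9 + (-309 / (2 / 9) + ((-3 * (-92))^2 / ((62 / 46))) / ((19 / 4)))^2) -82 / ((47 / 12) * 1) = 14032190141081938783 / 127083406878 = 110417170.00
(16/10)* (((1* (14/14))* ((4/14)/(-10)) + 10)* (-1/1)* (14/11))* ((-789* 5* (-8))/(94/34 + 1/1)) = -9362274/55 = -170223.16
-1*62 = -62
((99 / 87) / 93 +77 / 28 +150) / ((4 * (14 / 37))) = 20325321 / 201376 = 100.93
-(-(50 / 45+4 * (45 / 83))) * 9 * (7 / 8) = 8575 / 332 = 25.83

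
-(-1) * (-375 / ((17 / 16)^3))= -1536000 / 4913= -312.64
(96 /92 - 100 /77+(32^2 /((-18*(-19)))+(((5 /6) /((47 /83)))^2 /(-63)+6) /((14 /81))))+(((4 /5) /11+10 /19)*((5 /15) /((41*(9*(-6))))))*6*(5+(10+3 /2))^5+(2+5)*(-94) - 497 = -27333337749557419 /15359683656240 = -1779.55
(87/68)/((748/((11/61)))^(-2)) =22013436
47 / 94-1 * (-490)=981 / 2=490.50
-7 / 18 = -0.39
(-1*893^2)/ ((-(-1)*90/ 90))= -797449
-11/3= -3.67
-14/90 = -7/45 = -0.16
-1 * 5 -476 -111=-592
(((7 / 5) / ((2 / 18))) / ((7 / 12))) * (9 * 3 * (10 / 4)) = 1458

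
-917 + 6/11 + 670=-2711/11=-246.45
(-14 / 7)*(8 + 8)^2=-512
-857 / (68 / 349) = -4398.43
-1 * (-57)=57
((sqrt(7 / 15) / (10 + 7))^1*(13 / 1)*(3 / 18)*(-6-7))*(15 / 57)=-169*sqrt(105) / 5814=-0.30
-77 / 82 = -0.94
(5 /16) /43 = 5 /688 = 0.01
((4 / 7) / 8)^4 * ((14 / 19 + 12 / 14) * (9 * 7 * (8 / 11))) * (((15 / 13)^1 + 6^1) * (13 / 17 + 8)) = 13219578 / 110899789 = 0.12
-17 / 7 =-2.43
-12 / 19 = -0.63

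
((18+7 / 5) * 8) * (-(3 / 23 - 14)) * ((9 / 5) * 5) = 2227896 / 115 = 19373.01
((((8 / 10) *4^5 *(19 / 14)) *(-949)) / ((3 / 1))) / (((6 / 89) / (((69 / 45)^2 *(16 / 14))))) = -6954332250112 / 496125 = -14017298.56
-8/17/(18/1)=-4/153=-0.03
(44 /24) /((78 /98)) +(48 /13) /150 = 13619 /5850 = 2.33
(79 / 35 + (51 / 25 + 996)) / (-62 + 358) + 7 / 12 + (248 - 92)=12429103 / 77700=159.96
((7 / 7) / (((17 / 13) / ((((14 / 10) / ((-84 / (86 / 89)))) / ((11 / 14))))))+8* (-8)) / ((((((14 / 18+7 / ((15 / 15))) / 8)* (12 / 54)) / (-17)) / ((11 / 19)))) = 862984422 / 295925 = 2916.23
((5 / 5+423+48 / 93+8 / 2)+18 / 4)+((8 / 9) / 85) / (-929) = 19079759699 / 44062470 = 433.02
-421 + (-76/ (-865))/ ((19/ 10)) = -420.95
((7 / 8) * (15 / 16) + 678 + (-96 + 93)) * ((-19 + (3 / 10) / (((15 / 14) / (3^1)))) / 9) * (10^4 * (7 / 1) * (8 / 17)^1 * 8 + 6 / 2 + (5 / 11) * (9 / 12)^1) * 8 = -258054837543391 / 89760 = -2874942486.00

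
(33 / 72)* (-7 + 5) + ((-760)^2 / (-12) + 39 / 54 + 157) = -1727155 / 36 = -47976.53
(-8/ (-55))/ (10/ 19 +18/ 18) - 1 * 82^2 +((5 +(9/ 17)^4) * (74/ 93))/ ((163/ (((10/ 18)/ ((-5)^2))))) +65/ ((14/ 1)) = -1709696414663380123/ 254447079793830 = -6719.26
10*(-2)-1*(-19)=-1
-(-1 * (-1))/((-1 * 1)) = 1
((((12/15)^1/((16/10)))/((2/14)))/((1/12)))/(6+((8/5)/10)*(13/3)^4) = 42525/63197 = 0.67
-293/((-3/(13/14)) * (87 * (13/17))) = 4981/3654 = 1.36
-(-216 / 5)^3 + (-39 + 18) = 10075071 / 125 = 80600.57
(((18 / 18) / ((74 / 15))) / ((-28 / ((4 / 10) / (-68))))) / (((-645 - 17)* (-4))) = 3 / 186546304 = 0.00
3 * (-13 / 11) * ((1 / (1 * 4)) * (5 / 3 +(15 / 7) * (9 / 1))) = -130 / 7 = -18.57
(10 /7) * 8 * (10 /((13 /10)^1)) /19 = 8000 /1729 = 4.63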